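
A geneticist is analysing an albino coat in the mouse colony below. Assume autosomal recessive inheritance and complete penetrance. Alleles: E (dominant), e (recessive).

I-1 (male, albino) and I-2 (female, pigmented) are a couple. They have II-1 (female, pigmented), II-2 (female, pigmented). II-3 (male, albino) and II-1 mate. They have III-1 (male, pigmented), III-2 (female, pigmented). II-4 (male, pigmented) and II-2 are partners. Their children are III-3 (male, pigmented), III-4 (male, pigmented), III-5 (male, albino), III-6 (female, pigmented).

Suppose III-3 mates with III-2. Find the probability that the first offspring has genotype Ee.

1/2

II-4 is pigmented so carries E and passed e to III-5 (ee), so II-4 is Ee.
II-2 is pigmented so carries E and received e from I-1 (ee), so II-2 is Ee.
III-3 is a pigmented offspring of II-4 (Ee) × II-2 (Ee), whose cross gives 1/4 EE : 1/2 Ee : 1/4 ee; conditioning on being pigmented, III-3 is EE with probability 1/3, Ee with probability 2/3.
III-2 is pigmented so carries E and received e from II-3 (ee), so III-2 is Ee.
Summing over parental genotype combinations, P(offspring has genotype Ee) = 1/3·1/2 + 2/3·1/2 = 1/2.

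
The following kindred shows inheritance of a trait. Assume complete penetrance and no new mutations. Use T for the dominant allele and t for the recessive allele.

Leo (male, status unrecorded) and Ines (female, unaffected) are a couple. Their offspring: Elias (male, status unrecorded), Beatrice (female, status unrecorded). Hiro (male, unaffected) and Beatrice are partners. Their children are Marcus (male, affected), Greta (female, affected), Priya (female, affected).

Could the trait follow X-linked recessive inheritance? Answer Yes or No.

Under X-linked recessive, Greta (affected, female) cannot arise from Hiro (unaffected) × Beatrice (unrecorded).

No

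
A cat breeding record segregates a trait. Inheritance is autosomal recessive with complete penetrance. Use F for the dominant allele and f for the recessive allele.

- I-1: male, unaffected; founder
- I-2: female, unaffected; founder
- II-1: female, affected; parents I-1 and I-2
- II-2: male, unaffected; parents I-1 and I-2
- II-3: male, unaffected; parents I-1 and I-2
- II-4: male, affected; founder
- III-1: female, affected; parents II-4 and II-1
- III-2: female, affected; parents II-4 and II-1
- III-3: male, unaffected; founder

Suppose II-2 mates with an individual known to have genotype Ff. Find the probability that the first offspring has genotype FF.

I-1 is unaffected so carries F and passed f to II-1 (ff), so I-1 is Ff.
I-2 is unaffected so carries F and passed f to II-1 (ff), so I-2 is Ff.
II-2 is an unaffected offspring of I-1 (Ff) × I-2 (Ff), whose cross gives 1/4 FF : 1/2 Ff : 1/4 ff; conditioning on being unaffected, II-2 is FF with probability 1/3, Ff with probability 2/3.
Summing over parental genotype combinations, P(offspring has genotype FF) = 1/3·1/2 + 2/3·1/4 = 1/3.

1/3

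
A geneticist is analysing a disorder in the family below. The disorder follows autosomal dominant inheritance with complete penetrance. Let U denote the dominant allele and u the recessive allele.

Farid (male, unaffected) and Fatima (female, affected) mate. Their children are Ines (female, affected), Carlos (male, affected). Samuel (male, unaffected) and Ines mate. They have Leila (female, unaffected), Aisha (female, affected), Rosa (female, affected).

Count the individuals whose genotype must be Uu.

4

Obligate heterozygotes: Ines is affected so carries U and received u from Farid (uu), so Ines is Uu; Carlos is affected so carries U and received u from Farid (uu), so Carlos is Uu; Aisha is affected so carries U and received u from Samuel (uu), so Aisha is Uu; Rosa is affected so carries U and received u from Samuel (uu), so Rosa is Uu.
Every other individual is either homozygous by phenotype or has at least one consistent homozygous assignment, so the count is 4.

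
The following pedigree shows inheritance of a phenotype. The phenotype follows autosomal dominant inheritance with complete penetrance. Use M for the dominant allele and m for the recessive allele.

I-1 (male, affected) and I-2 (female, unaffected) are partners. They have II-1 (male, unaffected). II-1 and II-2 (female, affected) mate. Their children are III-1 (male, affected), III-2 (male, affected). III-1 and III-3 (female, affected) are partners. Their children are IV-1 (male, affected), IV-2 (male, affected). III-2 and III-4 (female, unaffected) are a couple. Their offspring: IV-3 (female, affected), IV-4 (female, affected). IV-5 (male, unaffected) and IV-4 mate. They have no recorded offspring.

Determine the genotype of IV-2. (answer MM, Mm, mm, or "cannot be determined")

cannot be determined

IV-2's phenotype allows MM or Mm, and no parent or child forces a single allele at both positions; consistent genotype assignments exist with IV-2 as MM or Mm.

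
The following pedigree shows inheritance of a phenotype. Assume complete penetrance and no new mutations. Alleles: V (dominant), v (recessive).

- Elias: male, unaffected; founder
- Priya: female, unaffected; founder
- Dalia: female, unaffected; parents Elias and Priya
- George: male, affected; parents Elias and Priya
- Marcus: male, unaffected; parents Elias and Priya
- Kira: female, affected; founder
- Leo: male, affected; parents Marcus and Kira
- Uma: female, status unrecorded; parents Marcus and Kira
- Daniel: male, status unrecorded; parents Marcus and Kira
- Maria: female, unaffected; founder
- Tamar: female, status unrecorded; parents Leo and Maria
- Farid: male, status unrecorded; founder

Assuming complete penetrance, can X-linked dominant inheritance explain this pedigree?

Under X-linked dominant, George (affected, male) cannot arise from Elias (unaffected) × Priya (unaffected).

No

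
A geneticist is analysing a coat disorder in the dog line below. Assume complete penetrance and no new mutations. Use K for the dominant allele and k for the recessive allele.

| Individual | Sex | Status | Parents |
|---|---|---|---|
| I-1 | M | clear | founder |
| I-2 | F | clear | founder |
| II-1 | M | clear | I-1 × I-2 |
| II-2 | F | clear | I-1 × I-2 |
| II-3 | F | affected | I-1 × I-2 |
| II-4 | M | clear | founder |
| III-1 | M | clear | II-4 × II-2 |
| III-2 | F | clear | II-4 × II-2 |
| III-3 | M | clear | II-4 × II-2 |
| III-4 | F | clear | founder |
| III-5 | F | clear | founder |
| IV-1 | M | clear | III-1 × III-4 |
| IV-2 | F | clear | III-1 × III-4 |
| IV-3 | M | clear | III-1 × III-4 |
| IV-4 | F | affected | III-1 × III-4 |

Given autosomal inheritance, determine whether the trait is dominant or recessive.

recessive

I-1 and I-2 are both clear yet have an affected child II-3. Under dominance, an affected child requires at least one affected parent, so the trait cannot be dominant.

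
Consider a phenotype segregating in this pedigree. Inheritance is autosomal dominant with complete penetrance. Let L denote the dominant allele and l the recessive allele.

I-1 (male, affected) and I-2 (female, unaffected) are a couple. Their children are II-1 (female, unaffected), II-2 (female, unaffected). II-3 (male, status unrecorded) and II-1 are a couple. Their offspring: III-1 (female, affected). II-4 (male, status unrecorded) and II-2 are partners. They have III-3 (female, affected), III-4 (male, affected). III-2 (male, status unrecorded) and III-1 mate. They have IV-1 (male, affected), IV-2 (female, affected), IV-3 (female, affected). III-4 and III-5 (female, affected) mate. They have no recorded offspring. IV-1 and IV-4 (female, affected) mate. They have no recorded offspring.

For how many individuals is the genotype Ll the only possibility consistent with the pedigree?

Obligate heterozygotes: I-1 is affected so carries L and passed l to II-1 (ll), so I-1 is Ll; III-1 is affected so carries L and received l from II-1 (ll), so III-1 is Ll; III-3 is affected so carries L and received l from II-2 (ll), so III-3 is Ll; III-4 is affected so carries L and received l from II-2 (ll), so III-4 is Ll.
Every other individual is either homozygous by phenotype or has at least one consistent homozygous assignment, so the count is 4.

4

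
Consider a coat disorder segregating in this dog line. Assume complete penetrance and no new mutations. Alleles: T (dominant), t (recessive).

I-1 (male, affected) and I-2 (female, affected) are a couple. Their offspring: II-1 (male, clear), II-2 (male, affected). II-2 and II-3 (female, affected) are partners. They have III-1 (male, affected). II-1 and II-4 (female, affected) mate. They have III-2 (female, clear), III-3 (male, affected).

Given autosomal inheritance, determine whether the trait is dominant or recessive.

I-1 and I-2 are both affected yet have a clear child II-1. Under a recessive model two affected parents are homozygous and every child would be affected, so the trait cannot be recessive.

dominant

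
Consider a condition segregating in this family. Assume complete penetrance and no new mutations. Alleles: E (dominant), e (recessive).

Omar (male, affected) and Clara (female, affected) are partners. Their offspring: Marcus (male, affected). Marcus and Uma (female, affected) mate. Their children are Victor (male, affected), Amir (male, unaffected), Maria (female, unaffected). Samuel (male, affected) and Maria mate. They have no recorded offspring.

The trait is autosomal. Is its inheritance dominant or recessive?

dominant

Marcus and Uma are both affected yet have an unaffected child Amir. Under a recessive model two affected parents are homozygous and every child would be affected, so the trait cannot be recessive.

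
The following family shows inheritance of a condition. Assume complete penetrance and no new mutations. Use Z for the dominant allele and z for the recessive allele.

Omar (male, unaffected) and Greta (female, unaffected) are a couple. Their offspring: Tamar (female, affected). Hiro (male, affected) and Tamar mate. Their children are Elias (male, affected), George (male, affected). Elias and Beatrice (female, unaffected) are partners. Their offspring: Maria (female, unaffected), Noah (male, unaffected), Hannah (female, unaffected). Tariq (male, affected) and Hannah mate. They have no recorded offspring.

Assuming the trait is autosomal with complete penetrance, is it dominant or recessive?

recessive

Omar and Greta are both unaffected yet have an affected child Tamar. Under dominance, an affected child requires at least one affected parent, so the trait cannot be dominant.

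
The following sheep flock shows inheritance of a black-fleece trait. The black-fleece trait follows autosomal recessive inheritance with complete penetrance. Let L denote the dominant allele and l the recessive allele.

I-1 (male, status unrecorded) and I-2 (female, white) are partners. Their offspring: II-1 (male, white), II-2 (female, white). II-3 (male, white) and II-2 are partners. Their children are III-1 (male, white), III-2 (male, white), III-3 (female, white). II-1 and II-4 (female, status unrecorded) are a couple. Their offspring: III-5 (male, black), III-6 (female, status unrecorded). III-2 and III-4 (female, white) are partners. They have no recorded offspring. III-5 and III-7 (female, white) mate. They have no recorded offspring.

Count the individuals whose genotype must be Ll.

1

Obligate heterozygotes: II-1 is white so carries L and passed l to III-5 (ll), so II-1 is Ll.
Every other individual is either homozygous by phenotype or has at least one consistent homozygous assignment, so the count is 1.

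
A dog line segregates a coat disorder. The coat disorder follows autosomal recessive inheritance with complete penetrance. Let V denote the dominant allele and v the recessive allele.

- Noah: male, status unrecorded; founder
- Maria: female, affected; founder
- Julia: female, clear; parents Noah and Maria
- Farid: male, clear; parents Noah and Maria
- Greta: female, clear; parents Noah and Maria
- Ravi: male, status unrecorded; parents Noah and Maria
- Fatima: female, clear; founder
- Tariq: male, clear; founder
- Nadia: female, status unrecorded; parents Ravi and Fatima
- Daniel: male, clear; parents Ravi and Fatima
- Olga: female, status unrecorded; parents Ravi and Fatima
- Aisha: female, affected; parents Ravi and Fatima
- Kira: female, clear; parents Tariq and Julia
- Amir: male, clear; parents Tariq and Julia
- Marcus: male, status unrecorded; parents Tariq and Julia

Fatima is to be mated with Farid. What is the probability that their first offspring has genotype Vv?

1/2

Fatima is clear so carries V and passed v to Aisha (vv), so Fatima is Vv.
Farid is clear so carries V and received v from Maria (vv), so Farid is Vv.
The cross gives 1/4 VV : 1/2 Vv : 1/4 vv, so P(offspring has genotype Vv) = 1/2.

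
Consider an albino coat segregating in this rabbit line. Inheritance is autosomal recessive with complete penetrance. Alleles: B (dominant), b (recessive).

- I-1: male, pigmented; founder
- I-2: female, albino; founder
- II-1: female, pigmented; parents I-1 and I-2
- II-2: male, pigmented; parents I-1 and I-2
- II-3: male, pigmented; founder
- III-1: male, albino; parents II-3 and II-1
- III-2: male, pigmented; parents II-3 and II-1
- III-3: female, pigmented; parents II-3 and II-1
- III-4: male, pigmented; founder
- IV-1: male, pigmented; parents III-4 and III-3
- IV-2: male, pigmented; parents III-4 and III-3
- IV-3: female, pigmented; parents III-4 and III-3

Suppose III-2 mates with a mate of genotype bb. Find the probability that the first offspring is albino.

II-3 is pigmented so carries B and passed b to III-1 (bb), so II-3 is Bb.
II-1 is pigmented so carries B and received b from I-2 (bb), so II-1 is Bb.
III-2 is a pigmented offspring of II-3 (Bb) × II-1 (Bb), whose cross gives 1/4 BB : 1/2 Bb : 1/4 bb; conditioning on being pigmented, III-2 is BB with probability 1/3, Bb with probability 2/3.
Summing over parental genotype combinations, P(offspring is albino) = 2/3·1/2 = 1/3.

1/3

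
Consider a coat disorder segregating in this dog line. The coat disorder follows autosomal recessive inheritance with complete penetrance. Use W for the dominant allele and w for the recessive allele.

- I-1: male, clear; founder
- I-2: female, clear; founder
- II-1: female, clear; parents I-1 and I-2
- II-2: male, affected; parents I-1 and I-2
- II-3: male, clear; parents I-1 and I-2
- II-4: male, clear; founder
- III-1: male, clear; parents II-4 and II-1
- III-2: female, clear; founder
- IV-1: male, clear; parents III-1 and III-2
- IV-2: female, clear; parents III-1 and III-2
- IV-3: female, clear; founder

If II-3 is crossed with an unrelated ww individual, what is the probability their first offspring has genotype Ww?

I-1 is clear so carries W and passed w to II-2 (ww), so I-1 is Ww.
I-2 is clear so carries W and passed w to II-2 (ww), so I-2 is Ww.
II-3 is a clear offspring of I-1 (Ww) × I-2 (Ww), whose cross gives 1/4 WW : 1/2 Ww : 1/4 ww; conditioning on being clear, II-3 is WW with probability 1/3, Ww with probability 2/3.
Summing over parental genotype combinations, P(offspring has genotype Ww) = 1/3·1 + 2/3·1/2 = 2/3.

2/3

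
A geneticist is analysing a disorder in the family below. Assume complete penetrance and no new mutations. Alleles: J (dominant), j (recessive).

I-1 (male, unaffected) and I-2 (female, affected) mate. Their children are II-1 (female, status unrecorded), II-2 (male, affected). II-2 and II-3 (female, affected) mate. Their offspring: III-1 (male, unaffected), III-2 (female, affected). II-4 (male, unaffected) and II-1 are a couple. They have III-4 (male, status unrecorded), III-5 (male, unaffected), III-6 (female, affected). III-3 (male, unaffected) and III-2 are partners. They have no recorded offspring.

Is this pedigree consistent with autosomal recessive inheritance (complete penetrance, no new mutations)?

Under autosomal recessive, III-1 (unaffected, male) cannot arise from II-2 (affected) × II-3 (affected).

No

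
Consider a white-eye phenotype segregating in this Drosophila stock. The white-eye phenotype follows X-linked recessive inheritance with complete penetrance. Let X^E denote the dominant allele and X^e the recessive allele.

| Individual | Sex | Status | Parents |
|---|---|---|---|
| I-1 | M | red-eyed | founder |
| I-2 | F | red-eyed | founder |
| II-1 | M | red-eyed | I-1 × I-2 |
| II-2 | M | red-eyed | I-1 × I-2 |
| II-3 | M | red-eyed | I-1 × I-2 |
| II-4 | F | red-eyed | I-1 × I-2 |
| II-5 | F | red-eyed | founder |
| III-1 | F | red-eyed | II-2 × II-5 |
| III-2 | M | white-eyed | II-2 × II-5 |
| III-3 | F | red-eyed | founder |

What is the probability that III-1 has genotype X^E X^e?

II-2 is red-eyed, so II-2 is X^E Y.
II-5 is red-eyed so carries E and passed e to III-2 (X^e Y), so II-5 is X^E X^e.
Their cross gives offspring ratios 1/2 X^E X^E : 1/2 X^E X^e. Conditioning on III-1 being red-eyed, P(X^E X^e) = 1/2 / 1 = 1/2.

1/2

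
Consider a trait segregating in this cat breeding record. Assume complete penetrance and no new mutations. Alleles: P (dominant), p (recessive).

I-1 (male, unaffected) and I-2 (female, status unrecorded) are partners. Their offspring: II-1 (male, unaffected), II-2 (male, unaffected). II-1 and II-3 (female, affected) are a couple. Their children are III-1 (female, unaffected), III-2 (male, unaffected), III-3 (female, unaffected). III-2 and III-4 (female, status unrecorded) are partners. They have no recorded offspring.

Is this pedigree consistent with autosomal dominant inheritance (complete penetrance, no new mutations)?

A consistent assignment under autosomal dominant exists: I-1 pp, I-2 Pp, II-1 pp, II-2 pp, II-3 Pp, III-1 pp, III-2 pp, III-3 pp, III-4 PP.
In this assignment every recorded phenotype matches its genotype and every non-founder's genotype is obtainable from its parents' genotypes, so the pedigree is consistent.

Yes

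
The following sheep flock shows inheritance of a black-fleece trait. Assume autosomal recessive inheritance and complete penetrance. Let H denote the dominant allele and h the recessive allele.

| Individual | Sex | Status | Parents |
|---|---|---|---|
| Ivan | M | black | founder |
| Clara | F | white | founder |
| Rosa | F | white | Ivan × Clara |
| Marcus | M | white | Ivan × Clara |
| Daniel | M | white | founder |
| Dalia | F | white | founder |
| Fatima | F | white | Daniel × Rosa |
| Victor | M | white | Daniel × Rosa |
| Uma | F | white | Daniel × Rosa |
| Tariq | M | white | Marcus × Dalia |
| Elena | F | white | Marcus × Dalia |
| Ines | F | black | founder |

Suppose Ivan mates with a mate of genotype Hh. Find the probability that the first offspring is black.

1/2

Ivan is black, so Ivan is hh.
The cross gives 1/2 Hh : 1/2 hh, so P(offspring is black) = 1/2.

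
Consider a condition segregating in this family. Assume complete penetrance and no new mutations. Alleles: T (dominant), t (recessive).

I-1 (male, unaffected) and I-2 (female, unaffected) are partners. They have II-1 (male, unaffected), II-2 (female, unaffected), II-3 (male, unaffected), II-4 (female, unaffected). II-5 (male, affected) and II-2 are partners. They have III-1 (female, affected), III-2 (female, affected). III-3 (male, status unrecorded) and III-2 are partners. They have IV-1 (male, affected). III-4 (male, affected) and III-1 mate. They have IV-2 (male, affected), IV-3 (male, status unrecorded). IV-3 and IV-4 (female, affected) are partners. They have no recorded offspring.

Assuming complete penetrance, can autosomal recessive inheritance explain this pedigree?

Yes

A consistent assignment under autosomal recessive exists: I-1 TT, I-2 Tt, II-1 TT, II-2 Tt, II-3 TT, II-4 TT, II-5 tt, III-1 tt, III-2 tt, III-3 Tt, III-4 tt, IV-1 tt, IV-2 tt, IV-3 tt, IV-4 tt.
In this assignment every recorded phenotype matches its genotype and every non-founder's genotype is obtainable from its parents' genotypes, so the pedigree is consistent.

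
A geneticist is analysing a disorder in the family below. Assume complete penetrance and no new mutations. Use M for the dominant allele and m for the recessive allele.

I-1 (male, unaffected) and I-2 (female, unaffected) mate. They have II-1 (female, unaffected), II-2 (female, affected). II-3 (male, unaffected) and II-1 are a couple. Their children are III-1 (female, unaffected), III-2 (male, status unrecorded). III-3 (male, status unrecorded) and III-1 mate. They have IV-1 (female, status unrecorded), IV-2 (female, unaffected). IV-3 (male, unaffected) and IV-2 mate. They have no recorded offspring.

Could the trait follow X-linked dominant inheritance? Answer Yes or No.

Under X-linked dominant, II-2 (affected, female) cannot arise from I-1 (unaffected) × I-2 (unaffected).

No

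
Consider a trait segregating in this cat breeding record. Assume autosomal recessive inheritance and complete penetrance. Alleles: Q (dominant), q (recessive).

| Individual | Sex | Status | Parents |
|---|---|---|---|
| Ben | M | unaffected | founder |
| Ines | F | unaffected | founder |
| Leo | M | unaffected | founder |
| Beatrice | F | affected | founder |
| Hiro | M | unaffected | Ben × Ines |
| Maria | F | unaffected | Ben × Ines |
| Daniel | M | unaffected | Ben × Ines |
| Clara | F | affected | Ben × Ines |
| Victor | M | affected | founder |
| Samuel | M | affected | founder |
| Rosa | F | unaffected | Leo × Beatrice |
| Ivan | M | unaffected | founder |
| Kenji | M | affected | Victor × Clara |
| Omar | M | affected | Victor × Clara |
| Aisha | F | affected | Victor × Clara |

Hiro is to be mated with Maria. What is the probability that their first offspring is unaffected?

8/9

Ben is unaffected so carries Q and passed q to Clara (qq), so Ben is Qq.
Ines is unaffected so carries Q and passed q to Clara (qq), so Ines is Qq.
Hiro is an unaffected offspring of Ben (Qq) × Ines (Qq), whose cross gives 1/4 QQ : 1/2 Qq : 1/4 qq; conditioning on being unaffected, Hiro is QQ with probability 1/3, Qq with probability 2/3.
Maria is an unaffected offspring of Ben (Qq) × Ines (Qq), whose cross gives 1/4 QQ : 1/2 Qq : 1/4 qq; conditioning on being unaffected, Maria is QQ with probability 1/3, Qq with probability 2/3.
Summing over parental genotype combinations, P(offspring is unaffected) = 1/9·1 + 2/9·1 + 2/9·1 + 4/9·3/4 = 8/9.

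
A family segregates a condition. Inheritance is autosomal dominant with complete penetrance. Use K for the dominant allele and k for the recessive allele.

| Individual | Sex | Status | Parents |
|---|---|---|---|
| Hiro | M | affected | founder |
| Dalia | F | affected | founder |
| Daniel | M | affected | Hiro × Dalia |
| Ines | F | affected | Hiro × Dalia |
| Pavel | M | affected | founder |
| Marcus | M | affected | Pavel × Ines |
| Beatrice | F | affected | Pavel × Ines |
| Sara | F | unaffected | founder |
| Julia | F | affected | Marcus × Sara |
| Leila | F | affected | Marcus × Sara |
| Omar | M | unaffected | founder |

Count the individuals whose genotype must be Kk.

Obligate heterozygotes: Julia is affected so carries K and received k from Sara (kk), so Julia is Kk; Leila is affected so carries K and received k from Sara (kk), so Leila is Kk.
Every other individual is either homozygous by phenotype or has at least one consistent homozygous assignment, so the count is 2.

2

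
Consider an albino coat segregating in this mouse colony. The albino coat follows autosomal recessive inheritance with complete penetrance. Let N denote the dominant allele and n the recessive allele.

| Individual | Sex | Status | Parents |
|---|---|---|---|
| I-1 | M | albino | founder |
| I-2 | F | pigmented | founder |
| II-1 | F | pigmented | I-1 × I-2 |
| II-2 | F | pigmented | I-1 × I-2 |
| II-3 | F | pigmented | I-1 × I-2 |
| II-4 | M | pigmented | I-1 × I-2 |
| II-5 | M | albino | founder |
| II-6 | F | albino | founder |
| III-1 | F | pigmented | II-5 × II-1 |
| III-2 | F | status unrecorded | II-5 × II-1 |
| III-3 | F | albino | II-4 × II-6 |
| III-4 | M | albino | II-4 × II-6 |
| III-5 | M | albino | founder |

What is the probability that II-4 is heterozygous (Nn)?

1

II-4 is pigmented so carries N and received n from I-1 (nn), so II-4 is Nn, giving P(Nn) = 1.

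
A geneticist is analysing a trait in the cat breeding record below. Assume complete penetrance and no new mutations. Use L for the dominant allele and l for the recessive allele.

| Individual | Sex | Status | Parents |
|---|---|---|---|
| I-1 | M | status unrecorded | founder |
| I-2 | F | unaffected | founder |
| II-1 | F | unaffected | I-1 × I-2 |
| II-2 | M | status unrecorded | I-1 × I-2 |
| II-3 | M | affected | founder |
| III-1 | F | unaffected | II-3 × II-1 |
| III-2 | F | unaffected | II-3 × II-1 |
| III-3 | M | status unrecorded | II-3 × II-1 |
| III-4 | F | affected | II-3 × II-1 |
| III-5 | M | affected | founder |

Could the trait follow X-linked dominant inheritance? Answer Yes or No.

No

Under X-linked dominant, III-1 (unaffected, female) cannot arise from II-3 (affected) × II-1 (unaffected).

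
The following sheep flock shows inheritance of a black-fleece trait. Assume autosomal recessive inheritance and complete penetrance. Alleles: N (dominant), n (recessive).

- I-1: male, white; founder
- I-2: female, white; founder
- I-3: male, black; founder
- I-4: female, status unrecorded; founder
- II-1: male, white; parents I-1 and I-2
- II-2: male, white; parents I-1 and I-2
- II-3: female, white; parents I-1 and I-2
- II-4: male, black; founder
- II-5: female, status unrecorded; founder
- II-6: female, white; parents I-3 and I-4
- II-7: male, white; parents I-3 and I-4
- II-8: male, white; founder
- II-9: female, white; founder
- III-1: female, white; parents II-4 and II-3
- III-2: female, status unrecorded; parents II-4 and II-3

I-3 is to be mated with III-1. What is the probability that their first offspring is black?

I-3 is black, so I-3 is nn.
III-1 is white so carries N and received n from II-4 (nn), so III-1 is Nn.
The cross gives 1/2 Nn : 1/2 nn, so P(offspring is black) = 1/2.

1/2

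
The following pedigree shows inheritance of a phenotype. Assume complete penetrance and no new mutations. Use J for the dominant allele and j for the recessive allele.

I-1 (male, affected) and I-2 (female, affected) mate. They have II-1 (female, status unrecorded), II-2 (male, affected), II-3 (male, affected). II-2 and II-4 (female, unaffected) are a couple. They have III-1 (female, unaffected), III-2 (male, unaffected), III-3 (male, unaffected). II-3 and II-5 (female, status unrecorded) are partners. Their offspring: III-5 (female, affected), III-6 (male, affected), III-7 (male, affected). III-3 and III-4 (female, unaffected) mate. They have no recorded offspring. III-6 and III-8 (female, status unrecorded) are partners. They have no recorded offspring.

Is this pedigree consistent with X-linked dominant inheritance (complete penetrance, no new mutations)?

Under X-linked dominant, III-1 (unaffected, female) cannot arise from II-2 (affected) × II-4 (unaffected).

No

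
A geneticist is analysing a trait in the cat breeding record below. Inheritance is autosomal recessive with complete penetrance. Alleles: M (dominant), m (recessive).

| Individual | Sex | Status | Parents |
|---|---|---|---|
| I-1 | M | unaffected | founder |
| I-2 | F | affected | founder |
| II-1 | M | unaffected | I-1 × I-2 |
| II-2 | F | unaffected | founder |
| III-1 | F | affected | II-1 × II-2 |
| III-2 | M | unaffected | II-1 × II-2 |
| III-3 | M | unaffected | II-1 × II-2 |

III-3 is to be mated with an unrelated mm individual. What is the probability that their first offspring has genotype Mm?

2/3

II-1 is unaffected so carries M and received m from I-2 (mm), so II-1 is Mm.
II-2 is unaffected so carries M and passed m to III-1 (mm), so II-2 is Mm.
III-3 is an unaffected offspring of II-1 (Mm) × II-2 (Mm), whose cross gives 1/4 MM : 1/2 Mm : 1/4 mm; conditioning on being unaffected, III-3 is MM with probability 1/3, Mm with probability 2/3.
Summing over parental genotype combinations, P(offspring has genotype Mm) = 1/3·1 + 2/3·1/2 = 2/3.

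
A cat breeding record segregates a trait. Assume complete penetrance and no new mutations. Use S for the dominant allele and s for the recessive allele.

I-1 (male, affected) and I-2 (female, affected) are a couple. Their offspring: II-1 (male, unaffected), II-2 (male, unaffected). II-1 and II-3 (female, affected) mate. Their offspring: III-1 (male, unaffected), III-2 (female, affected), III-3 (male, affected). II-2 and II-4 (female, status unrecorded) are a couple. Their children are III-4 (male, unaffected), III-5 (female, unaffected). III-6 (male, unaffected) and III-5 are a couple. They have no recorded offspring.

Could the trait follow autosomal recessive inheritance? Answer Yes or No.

Under autosomal recessive, II-1 (unaffected, male) cannot arise from I-1 (affected) × I-2 (affected).

No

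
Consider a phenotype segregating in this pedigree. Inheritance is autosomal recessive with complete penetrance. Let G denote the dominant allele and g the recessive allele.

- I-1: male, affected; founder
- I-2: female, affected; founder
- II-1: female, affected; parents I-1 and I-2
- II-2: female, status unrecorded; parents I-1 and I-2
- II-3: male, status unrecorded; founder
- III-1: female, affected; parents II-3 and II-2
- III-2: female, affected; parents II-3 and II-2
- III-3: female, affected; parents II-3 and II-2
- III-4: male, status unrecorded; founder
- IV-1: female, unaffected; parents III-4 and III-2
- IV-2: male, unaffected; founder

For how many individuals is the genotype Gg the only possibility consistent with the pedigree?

Obligate heterozygotes: IV-1 is unaffected so carries G and received g from III-2 (gg), so IV-1 is Gg.
Every other individual is either homozygous by phenotype or has at least one consistent homozygous assignment, so the count is 1.

1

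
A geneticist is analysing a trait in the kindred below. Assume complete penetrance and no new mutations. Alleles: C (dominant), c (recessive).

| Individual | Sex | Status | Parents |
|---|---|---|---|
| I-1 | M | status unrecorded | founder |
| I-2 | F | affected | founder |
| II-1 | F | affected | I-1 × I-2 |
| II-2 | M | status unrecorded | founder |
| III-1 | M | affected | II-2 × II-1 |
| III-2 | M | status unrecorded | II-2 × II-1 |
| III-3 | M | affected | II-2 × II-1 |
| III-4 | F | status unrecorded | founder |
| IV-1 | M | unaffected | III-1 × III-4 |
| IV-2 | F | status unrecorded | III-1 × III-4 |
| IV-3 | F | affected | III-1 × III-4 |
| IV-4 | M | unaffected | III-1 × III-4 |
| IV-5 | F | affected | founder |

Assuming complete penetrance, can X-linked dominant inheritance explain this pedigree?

A consistent assignment under X-linked dominant exists: I-1 X^C Y, I-2 X^C X^C, II-1 X^C X^C, II-2 X^C Y, III-1 X^C Y, III-2 X^C Y, III-3 X^C Y, III-4 X^C X^c, IV-1 X^c Y, IV-2 X^C X^C, IV-3 X^C X^C, IV-4 X^c Y, IV-5 X^C X^C.
In this assignment every recorded phenotype matches its genotype and every non-founder's genotype is obtainable from its parents' genotypes, so the pedigree is consistent.

Yes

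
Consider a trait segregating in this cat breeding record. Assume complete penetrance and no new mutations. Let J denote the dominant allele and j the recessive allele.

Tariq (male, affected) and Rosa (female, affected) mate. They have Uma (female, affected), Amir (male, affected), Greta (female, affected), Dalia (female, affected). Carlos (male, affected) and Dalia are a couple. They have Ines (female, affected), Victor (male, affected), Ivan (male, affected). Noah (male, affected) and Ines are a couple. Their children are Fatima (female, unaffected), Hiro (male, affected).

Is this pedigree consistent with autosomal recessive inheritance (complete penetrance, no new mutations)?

Under autosomal recessive, Fatima (unaffected, female) cannot arise from Noah (affected) × Ines (affected).

No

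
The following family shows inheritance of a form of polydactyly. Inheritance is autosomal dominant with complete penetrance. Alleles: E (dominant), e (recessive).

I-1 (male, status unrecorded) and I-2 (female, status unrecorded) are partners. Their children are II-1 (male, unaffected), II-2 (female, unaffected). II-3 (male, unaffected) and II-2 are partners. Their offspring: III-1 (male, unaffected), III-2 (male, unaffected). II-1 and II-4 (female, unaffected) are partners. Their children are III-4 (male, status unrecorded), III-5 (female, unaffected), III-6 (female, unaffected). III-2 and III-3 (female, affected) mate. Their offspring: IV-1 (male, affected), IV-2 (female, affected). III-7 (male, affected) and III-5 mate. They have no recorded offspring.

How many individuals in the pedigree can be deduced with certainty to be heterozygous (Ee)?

2

Obligate heterozygotes: IV-1 is affected so carries E and received e from III-2 (ee), so IV-1 is Ee; IV-2 is affected so carries E and received e from III-2 (ee), so IV-2 is Ee.
Every other individual is either homozygous by phenotype or has at least one consistent homozygous assignment, so the count is 2.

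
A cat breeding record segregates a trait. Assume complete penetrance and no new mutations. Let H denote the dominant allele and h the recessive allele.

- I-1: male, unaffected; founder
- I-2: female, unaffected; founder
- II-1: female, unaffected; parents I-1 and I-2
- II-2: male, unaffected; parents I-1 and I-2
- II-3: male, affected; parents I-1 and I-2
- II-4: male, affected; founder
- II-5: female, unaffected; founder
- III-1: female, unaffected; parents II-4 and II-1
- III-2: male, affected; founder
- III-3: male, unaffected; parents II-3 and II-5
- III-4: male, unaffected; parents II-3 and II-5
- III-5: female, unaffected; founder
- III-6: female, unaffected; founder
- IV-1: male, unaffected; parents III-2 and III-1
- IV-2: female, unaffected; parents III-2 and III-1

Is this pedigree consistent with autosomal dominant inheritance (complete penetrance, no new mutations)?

No

Under autosomal dominant, II-3 (affected, male) cannot arise from I-1 (unaffected) × I-2 (unaffected).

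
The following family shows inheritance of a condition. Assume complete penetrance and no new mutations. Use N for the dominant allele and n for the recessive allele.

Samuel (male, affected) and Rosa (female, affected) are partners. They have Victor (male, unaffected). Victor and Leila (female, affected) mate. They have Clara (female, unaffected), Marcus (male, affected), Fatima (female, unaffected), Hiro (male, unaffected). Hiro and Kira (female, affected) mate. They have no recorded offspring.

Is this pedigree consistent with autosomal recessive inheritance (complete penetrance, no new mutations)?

Under autosomal recessive, Victor (unaffected, male) cannot arise from Samuel (affected) × Rosa (affected).

No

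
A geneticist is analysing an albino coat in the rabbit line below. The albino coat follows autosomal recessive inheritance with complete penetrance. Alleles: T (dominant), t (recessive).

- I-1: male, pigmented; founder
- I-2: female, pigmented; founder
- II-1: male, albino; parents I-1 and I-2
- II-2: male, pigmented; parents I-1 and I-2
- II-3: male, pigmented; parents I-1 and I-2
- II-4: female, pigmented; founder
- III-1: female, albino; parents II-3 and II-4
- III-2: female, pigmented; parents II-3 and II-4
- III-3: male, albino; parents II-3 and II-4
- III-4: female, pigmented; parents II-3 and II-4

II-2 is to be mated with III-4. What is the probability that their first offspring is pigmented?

I-1 is pigmented so carries T and passed t to II-1 (tt), so I-1 is Tt.
I-2 is pigmented so carries T and passed t to II-1 (tt), so I-2 is Tt.
II-2 is a pigmented offspring of I-1 (Tt) × I-2 (Tt), whose cross gives 1/4 TT : 1/2 Tt : 1/4 tt; conditioning on being pigmented, II-2 is TT with probability 1/3, Tt with probability 2/3.
II-3 is pigmented so carries T and passed t to III-1 (tt), so II-3 is Tt.
II-4 is pigmented so carries T and passed t to III-1 (tt), so II-4 is Tt.
III-4 is a pigmented offspring of II-3 (Tt) × II-4 (Tt), whose cross gives 1/4 TT : 1/2 Tt : 1/4 tt; conditioning on being pigmented, III-4 is TT with probability 1/3, Tt with probability 2/3.
Summing over parental genotype combinations, P(offspring is pigmented) = 1/9·1 + 2/9·1 + 2/9·1 + 4/9·3/4 = 8/9.

8/9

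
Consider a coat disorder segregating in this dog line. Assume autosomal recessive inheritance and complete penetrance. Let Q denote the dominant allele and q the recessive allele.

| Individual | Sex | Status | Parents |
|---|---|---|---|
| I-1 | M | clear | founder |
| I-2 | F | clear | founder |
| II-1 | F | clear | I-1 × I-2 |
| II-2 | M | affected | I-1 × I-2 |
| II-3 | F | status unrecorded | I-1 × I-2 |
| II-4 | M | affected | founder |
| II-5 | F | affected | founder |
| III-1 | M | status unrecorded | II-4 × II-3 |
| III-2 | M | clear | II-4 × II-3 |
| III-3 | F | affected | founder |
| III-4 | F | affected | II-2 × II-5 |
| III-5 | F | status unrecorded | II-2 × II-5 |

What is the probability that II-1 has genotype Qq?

2/3

I-1 is clear so carries Q and passed q to II-2 (qq), so I-1 is Qq.
I-2 is clear so carries Q and passed q to II-2 (qq), so I-2 is Qq.
Their cross gives offspring ratios 1/4 QQ : 1/2 Qq : 1/4 qq. Conditioning on II-1 being clear, P(Qq) = 1/2 / 3/4 = 2/3.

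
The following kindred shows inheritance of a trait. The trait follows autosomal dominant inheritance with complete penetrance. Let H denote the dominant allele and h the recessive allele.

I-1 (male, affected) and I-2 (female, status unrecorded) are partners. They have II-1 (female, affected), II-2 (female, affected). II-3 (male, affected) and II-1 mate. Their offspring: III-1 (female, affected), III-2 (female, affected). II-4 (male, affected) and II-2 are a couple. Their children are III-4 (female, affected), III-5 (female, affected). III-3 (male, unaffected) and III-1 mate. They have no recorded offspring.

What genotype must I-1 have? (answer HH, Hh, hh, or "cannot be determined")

I-1's phenotype allows HH or Hh, and no parent or child forces a single allele at both positions; consistent genotype assignments exist with I-1 as HH or Hh.

cannot be determined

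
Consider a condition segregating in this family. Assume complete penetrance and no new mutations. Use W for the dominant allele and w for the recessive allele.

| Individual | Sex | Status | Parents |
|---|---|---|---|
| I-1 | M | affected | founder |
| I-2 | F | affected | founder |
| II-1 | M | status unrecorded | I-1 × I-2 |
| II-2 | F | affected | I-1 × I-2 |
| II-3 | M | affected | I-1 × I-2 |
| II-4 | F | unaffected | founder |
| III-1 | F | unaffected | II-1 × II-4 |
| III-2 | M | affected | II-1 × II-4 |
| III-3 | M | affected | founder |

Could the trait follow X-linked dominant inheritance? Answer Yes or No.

No

Under X-linked dominant, III-2 (affected, male) cannot arise from II-1 (unrecorded) × II-4 (unaffected).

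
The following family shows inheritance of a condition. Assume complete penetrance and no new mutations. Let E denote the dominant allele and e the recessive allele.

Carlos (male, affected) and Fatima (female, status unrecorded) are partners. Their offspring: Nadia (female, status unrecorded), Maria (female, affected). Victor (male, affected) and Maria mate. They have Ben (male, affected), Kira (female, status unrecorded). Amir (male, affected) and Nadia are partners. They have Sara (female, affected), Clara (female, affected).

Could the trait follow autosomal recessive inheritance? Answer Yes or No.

Yes

A consistent assignment under autosomal recessive exists: Carlos ee, Fatima Ee, Nadia Ee, Maria ee, Victor ee, Amir ee, Ben ee, Kira ee, Sara ee, Clara ee.
In this assignment every recorded phenotype matches its genotype and every non-founder's genotype is obtainable from its parents' genotypes, so the pedigree is consistent.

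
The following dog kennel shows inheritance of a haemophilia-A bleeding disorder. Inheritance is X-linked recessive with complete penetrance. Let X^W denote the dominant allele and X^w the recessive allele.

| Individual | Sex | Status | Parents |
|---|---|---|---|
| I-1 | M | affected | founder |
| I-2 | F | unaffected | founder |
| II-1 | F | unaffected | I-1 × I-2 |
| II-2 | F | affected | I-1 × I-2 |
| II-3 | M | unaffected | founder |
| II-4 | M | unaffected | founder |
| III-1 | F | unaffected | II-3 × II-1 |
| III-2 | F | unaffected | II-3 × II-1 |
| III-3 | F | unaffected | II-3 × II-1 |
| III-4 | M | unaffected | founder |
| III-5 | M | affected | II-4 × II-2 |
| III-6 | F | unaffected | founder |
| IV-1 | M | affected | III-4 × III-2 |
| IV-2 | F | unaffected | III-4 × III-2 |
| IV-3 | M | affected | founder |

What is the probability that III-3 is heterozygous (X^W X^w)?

1/2

II-3 is unaffected, so II-3 is X^W Y.
II-1 is unaffected so carries W and received w from I-1 (X^w Y), so II-1 is X^W X^w.
Their cross gives offspring ratios 1/2 X^W X^W : 1/2 X^W X^w. Conditioning on III-3 being unaffected, P(X^W X^w) = 1/2 / 1 = 1/2.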